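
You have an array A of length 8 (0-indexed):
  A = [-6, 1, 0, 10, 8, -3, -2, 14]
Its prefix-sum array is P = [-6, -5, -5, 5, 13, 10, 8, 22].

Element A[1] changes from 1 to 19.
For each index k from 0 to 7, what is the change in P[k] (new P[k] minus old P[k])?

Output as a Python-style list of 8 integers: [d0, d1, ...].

Element change: A[1] 1 -> 19, delta = 18
For k < 1: P[k] unchanged, delta_P[k] = 0
For k >= 1: P[k] shifts by exactly 18
Delta array: [0, 18, 18, 18, 18, 18, 18, 18]

Answer: [0, 18, 18, 18, 18, 18, 18, 18]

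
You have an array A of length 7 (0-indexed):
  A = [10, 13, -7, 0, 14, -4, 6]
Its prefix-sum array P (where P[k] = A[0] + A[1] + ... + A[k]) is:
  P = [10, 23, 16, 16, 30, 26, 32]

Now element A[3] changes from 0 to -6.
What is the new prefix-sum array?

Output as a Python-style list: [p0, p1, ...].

Change: A[3] 0 -> -6, delta = -6
P[k] for k < 3: unchanged (A[3] not included)
P[k] for k >= 3: shift by delta = -6
  P[0] = 10 + 0 = 10
  P[1] = 23 + 0 = 23
  P[2] = 16 + 0 = 16
  P[3] = 16 + -6 = 10
  P[4] = 30 + -6 = 24
  P[5] = 26 + -6 = 20
  P[6] = 32 + -6 = 26

Answer: [10, 23, 16, 10, 24, 20, 26]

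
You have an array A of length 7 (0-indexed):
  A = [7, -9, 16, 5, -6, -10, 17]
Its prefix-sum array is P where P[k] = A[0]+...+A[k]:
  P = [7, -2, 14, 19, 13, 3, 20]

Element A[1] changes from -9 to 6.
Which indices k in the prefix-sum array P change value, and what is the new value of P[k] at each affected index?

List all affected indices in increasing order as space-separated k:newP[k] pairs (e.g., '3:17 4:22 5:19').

P[k] = A[0] + ... + A[k]
P[k] includes A[1] iff k >= 1
Affected indices: 1, 2, ..., 6; delta = 15
  P[1]: -2 + 15 = 13
  P[2]: 14 + 15 = 29
  P[3]: 19 + 15 = 34
  P[4]: 13 + 15 = 28
  P[5]: 3 + 15 = 18
  P[6]: 20 + 15 = 35

Answer: 1:13 2:29 3:34 4:28 5:18 6:35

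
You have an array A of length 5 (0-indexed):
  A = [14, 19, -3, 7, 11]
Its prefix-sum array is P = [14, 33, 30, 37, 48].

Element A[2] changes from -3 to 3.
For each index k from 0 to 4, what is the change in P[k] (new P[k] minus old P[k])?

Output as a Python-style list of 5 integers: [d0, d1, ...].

Answer: [0, 0, 6, 6, 6]

Derivation:
Element change: A[2] -3 -> 3, delta = 6
For k < 2: P[k] unchanged, delta_P[k] = 0
For k >= 2: P[k] shifts by exactly 6
Delta array: [0, 0, 6, 6, 6]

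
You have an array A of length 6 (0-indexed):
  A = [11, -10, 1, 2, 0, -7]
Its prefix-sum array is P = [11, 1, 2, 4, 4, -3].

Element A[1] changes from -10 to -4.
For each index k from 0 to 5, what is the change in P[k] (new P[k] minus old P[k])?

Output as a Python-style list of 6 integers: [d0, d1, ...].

Element change: A[1] -10 -> -4, delta = 6
For k < 1: P[k] unchanged, delta_P[k] = 0
For k >= 1: P[k] shifts by exactly 6
Delta array: [0, 6, 6, 6, 6, 6]

Answer: [0, 6, 6, 6, 6, 6]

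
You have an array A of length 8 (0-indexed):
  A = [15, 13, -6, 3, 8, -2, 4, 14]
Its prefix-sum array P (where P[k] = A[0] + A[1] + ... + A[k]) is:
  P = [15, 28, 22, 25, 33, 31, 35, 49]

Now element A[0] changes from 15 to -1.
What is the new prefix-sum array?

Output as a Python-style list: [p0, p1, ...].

Answer: [-1, 12, 6, 9, 17, 15, 19, 33]

Derivation:
Change: A[0] 15 -> -1, delta = -16
P[k] for k < 0: unchanged (A[0] not included)
P[k] for k >= 0: shift by delta = -16
  P[0] = 15 + -16 = -1
  P[1] = 28 + -16 = 12
  P[2] = 22 + -16 = 6
  P[3] = 25 + -16 = 9
  P[4] = 33 + -16 = 17
  P[5] = 31 + -16 = 15
  P[6] = 35 + -16 = 19
  P[7] = 49 + -16 = 33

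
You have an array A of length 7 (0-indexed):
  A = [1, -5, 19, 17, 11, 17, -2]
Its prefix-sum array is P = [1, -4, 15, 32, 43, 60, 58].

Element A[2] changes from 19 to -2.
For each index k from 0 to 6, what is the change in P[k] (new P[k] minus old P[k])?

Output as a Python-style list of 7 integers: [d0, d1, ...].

Element change: A[2] 19 -> -2, delta = -21
For k < 2: P[k] unchanged, delta_P[k] = 0
For k >= 2: P[k] shifts by exactly -21
Delta array: [0, 0, -21, -21, -21, -21, -21]

Answer: [0, 0, -21, -21, -21, -21, -21]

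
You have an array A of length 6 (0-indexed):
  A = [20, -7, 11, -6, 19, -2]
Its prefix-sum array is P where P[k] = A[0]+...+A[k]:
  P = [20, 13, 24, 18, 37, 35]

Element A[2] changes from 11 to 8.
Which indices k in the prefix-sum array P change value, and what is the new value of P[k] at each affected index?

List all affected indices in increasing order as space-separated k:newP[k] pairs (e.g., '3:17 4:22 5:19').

Answer: 2:21 3:15 4:34 5:32

Derivation:
P[k] = A[0] + ... + A[k]
P[k] includes A[2] iff k >= 2
Affected indices: 2, 3, ..., 5; delta = -3
  P[2]: 24 + -3 = 21
  P[3]: 18 + -3 = 15
  P[4]: 37 + -3 = 34
  P[5]: 35 + -3 = 32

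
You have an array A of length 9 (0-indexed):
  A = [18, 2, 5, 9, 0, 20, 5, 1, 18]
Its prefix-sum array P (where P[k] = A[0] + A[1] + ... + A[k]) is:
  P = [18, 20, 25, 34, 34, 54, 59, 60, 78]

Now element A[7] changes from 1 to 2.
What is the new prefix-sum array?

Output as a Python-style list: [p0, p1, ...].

Change: A[7] 1 -> 2, delta = 1
P[k] for k < 7: unchanged (A[7] not included)
P[k] for k >= 7: shift by delta = 1
  P[0] = 18 + 0 = 18
  P[1] = 20 + 0 = 20
  P[2] = 25 + 0 = 25
  P[3] = 34 + 0 = 34
  P[4] = 34 + 0 = 34
  P[5] = 54 + 0 = 54
  P[6] = 59 + 0 = 59
  P[7] = 60 + 1 = 61
  P[8] = 78 + 1 = 79

Answer: [18, 20, 25, 34, 34, 54, 59, 61, 79]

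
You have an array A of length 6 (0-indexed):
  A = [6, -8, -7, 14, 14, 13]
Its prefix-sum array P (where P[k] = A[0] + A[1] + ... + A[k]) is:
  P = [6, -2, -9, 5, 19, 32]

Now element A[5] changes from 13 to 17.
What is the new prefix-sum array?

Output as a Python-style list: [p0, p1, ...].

Answer: [6, -2, -9, 5, 19, 36]

Derivation:
Change: A[5] 13 -> 17, delta = 4
P[k] for k < 5: unchanged (A[5] not included)
P[k] for k >= 5: shift by delta = 4
  P[0] = 6 + 0 = 6
  P[1] = -2 + 0 = -2
  P[2] = -9 + 0 = -9
  P[3] = 5 + 0 = 5
  P[4] = 19 + 0 = 19
  P[5] = 32 + 4 = 36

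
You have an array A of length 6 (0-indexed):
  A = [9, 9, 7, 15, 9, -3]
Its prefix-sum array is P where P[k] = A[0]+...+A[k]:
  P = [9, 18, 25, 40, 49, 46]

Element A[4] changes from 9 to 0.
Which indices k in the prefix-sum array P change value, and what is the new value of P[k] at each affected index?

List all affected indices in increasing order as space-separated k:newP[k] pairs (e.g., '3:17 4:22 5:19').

Answer: 4:40 5:37

Derivation:
P[k] = A[0] + ... + A[k]
P[k] includes A[4] iff k >= 4
Affected indices: 4, 5, ..., 5; delta = -9
  P[4]: 49 + -9 = 40
  P[5]: 46 + -9 = 37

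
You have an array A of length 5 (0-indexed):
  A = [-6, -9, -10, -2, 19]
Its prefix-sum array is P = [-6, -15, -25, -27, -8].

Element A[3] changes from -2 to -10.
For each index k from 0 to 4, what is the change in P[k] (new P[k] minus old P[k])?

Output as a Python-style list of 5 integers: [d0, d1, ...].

Answer: [0, 0, 0, -8, -8]

Derivation:
Element change: A[3] -2 -> -10, delta = -8
For k < 3: P[k] unchanged, delta_P[k] = 0
For k >= 3: P[k] shifts by exactly -8
Delta array: [0, 0, 0, -8, -8]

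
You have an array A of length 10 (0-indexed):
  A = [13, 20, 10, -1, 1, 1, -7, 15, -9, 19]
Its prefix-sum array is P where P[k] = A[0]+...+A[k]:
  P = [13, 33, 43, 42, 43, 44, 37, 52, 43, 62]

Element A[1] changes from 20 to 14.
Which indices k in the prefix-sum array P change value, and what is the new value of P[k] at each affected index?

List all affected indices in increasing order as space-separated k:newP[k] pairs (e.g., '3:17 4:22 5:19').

Answer: 1:27 2:37 3:36 4:37 5:38 6:31 7:46 8:37 9:56

Derivation:
P[k] = A[0] + ... + A[k]
P[k] includes A[1] iff k >= 1
Affected indices: 1, 2, ..., 9; delta = -6
  P[1]: 33 + -6 = 27
  P[2]: 43 + -6 = 37
  P[3]: 42 + -6 = 36
  P[4]: 43 + -6 = 37
  P[5]: 44 + -6 = 38
  P[6]: 37 + -6 = 31
  P[7]: 52 + -6 = 46
  P[8]: 43 + -6 = 37
  P[9]: 62 + -6 = 56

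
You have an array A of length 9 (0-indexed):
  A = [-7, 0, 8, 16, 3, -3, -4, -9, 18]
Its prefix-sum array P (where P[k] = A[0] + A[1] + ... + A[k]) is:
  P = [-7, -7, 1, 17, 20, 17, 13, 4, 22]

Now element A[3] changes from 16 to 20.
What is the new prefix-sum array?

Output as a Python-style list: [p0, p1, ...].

Change: A[3] 16 -> 20, delta = 4
P[k] for k < 3: unchanged (A[3] not included)
P[k] for k >= 3: shift by delta = 4
  P[0] = -7 + 0 = -7
  P[1] = -7 + 0 = -7
  P[2] = 1 + 0 = 1
  P[3] = 17 + 4 = 21
  P[4] = 20 + 4 = 24
  P[5] = 17 + 4 = 21
  P[6] = 13 + 4 = 17
  P[7] = 4 + 4 = 8
  P[8] = 22 + 4 = 26

Answer: [-7, -7, 1, 21, 24, 21, 17, 8, 26]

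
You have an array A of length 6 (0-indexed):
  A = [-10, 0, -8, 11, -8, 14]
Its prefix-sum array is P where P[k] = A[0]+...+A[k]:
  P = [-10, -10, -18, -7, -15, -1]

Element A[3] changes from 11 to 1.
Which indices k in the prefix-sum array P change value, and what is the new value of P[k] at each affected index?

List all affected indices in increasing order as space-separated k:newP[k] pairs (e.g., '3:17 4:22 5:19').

Answer: 3:-17 4:-25 5:-11

Derivation:
P[k] = A[0] + ... + A[k]
P[k] includes A[3] iff k >= 3
Affected indices: 3, 4, ..., 5; delta = -10
  P[3]: -7 + -10 = -17
  P[4]: -15 + -10 = -25
  P[5]: -1 + -10 = -11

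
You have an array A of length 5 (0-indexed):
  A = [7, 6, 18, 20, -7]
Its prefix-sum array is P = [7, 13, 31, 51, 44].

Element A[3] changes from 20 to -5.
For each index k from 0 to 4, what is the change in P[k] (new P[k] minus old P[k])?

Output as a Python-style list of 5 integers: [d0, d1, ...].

Answer: [0, 0, 0, -25, -25]

Derivation:
Element change: A[3] 20 -> -5, delta = -25
For k < 3: P[k] unchanged, delta_P[k] = 0
For k >= 3: P[k] shifts by exactly -25
Delta array: [0, 0, 0, -25, -25]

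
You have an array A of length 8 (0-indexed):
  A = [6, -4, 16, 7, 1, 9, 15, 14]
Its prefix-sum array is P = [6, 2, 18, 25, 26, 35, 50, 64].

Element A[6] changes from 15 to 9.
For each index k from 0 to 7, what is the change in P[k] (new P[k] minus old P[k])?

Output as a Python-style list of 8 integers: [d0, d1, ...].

Element change: A[6] 15 -> 9, delta = -6
For k < 6: P[k] unchanged, delta_P[k] = 0
For k >= 6: P[k] shifts by exactly -6
Delta array: [0, 0, 0, 0, 0, 0, -6, -6]

Answer: [0, 0, 0, 0, 0, 0, -6, -6]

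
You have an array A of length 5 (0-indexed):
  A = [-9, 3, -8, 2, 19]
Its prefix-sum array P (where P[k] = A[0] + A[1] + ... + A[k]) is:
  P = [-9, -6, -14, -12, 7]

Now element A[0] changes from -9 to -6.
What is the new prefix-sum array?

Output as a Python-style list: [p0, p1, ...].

Change: A[0] -9 -> -6, delta = 3
P[k] for k < 0: unchanged (A[0] not included)
P[k] for k >= 0: shift by delta = 3
  P[0] = -9 + 3 = -6
  P[1] = -6 + 3 = -3
  P[2] = -14 + 3 = -11
  P[3] = -12 + 3 = -9
  P[4] = 7 + 3 = 10

Answer: [-6, -3, -11, -9, 10]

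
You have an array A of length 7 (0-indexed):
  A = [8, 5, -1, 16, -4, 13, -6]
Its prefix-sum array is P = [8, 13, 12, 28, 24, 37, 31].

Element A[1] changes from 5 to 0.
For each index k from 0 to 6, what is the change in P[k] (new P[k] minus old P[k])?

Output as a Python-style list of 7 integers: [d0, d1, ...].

Element change: A[1] 5 -> 0, delta = -5
For k < 1: P[k] unchanged, delta_P[k] = 0
For k >= 1: P[k] shifts by exactly -5
Delta array: [0, -5, -5, -5, -5, -5, -5]

Answer: [0, -5, -5, -5, -5, -5, -5]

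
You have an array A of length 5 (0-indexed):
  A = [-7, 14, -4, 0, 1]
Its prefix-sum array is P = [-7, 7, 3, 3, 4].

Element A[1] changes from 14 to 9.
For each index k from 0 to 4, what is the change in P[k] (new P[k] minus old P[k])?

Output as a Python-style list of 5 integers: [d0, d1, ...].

Element change: A[1] 14 -> 9, delta = -5
For k < 1: P[k] unchanged, delta_P[k] = 0
For k >= 1: P[k] shifts by exactly -5
Delta array: [0, -5, -5, -5, -5]

Answer: [0, -5, -5, -5, -5]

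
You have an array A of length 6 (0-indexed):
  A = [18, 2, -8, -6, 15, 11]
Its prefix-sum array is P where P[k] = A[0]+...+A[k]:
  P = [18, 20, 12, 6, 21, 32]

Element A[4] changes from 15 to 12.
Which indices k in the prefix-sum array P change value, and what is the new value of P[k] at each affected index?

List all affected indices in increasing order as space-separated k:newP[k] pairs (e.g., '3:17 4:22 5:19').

P[k] = A[0] + ... + A[k]
P[k] includes A[4] iff k >= 4
Affected indices: 4, 5, ..., 5; delta = -3
  P[4]: 21 + -3 = 18
  P[5]: 32 + -3 = 29

Answer: 4:18 5:29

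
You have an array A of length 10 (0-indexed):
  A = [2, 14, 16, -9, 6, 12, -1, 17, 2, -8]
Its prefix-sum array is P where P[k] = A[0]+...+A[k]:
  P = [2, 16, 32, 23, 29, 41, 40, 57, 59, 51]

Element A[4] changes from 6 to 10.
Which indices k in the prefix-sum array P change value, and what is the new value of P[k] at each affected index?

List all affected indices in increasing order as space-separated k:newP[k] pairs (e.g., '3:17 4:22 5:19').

Answer: 4:33 5:45 6:44 7:61 8:63 9:55

Derivation:
P[k] = A[0] + ... + A[k]
P[k] includes A[4] iff k >= 4
Affected indices: 4, 5, ..., 9; delta = 4
  P[4]: 29 + 4 = 33
  P[5]: 41 + 4 = 45
  P[6]: 40 + 4 = 44
  P[7]: 57 + 4 = 61
  P[8]: 59 + 4 = 63
  P[9]: 51 + 4 = 55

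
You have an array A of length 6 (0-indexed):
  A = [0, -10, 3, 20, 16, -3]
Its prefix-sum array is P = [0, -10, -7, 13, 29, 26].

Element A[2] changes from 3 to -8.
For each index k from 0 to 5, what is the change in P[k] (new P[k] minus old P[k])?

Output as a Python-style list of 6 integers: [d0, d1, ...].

Element change: A[2] 3 -> -8, delta = -11
For k < 2: P[k] unchanged, delta_P[k] = 0
For k >= 2: P[k] shifts by exactly -11
Delta array: [0, 0, -11, -11, -11, -11]

Answer: [0, 0, -11, -11, -11, -11]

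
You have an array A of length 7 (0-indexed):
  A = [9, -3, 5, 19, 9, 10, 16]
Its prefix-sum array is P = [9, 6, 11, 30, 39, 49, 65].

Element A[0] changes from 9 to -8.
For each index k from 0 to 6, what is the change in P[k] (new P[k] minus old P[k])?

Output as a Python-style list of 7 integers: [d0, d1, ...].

Element change: A[0] 9 -> -8, delta = -17
For k < 0: P[k] unchanged, delta_P[k] = 0
For k >= 0: P[k] shifts by exactly -17
Delta array: [-17, -17, -17, -17, -17, -17, -17]

Answer: [-17, -17, -17, -17, -17, -17, -17]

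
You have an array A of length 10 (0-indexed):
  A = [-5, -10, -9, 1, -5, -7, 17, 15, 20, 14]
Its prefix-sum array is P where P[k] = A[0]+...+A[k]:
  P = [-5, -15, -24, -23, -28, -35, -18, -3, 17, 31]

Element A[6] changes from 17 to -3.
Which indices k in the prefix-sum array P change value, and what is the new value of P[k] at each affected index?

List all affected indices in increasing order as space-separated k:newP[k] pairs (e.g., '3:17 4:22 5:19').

P[k] = A[0] + ... + A[k]
P[k] includes A[6] iff k >= 6
Affected indices: 6, 7, ..., 9; delta = -20
  P[6]: -18 + -20 = -38
  P[7]: -3 + -20 = -23
  P[8]: 17 + -20 = -3
  P[9]: 31 + -20 = 11

Answer: 6:-38 7:-23 8:-3 9:11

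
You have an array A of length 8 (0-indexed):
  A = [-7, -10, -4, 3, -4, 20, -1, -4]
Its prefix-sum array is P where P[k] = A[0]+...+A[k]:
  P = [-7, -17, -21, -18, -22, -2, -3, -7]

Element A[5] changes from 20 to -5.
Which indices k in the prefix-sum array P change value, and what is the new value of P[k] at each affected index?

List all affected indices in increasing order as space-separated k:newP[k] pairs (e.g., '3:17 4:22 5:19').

P[k] = A[0] + ... + A[k]
P[k] includes A[5] iff k >= 5
Affected indices: 5, 6, ..., 7; delta = -25
  P[5]: -2 + -25 = -27
  P[6]: -3 + -25 = -28
  P[7]: -7 + -25 = -32

Answer: 5:-27 6:-28 7:-32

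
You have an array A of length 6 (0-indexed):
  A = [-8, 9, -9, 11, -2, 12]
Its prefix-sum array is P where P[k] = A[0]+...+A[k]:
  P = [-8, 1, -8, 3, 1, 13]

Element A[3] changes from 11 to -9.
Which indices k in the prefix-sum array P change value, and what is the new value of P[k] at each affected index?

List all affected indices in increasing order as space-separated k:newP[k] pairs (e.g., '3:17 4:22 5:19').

Answer: 3:-17 4:-19 5:-7

Derivation:
P[k] = A[0] + ... + A[k]
P[k] includes A[3] iff k >= 3
Affected indices: 3, 4, ..., 5; delta = -20
  P[3]: 3 + -20 = -17
  P[4]: 1 + -20 = -19
  P[5]: 13 + -20 = -7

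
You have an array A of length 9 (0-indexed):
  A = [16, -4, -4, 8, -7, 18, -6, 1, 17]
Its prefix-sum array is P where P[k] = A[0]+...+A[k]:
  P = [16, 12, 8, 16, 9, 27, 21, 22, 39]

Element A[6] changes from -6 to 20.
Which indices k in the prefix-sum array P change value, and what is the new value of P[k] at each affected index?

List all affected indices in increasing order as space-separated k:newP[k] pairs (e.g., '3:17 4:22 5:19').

P[k] = A[0] + ... + A[k]
P[k] includes A[6] iff k >= 6
Affected indices: 6, 7, ..., 8; delta = 26
  P[6]: 21 + 26 = 47
  P[7]: 22 + 26 = 48
  P[8]: 39 + 26 = 65

Answer: 6:47 7:48 8:65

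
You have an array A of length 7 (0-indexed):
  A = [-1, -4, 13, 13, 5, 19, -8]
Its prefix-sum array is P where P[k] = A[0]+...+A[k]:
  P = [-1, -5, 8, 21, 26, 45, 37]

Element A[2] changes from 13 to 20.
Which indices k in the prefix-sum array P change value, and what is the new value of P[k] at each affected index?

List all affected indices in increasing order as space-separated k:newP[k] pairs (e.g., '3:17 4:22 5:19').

Answer: 2:15 3:28 4:33 5:52 6:44

Derivation:
P[k] = A[0] + ... + A[k]
P[k] includes A[2] iff k >= 2
Affected indices: 2, 3, ..., 6; delta = 7
  P[2]: 8 + 7 = 15
  P[3]: 21 + 7 = 28
  P[4]: 26 + 7 = 33
  P[5]: 45 + 7 = 52
  P[6]: 37 + 7 = 44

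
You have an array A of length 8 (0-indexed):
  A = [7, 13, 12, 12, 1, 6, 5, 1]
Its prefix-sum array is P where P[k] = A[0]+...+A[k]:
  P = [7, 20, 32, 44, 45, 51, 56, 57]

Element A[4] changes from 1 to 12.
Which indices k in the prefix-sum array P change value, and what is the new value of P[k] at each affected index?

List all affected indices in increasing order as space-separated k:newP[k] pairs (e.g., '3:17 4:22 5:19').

P[k] = A[0] + ... + A[k]
P[k] includes A[4] iff k >= 4
Affected indices: 4, 5, ..., 7; delta = 11
  P[4]: 45 + 11 = 56
  P[5]: 51 + 11 = 62
  P[6]: 56 + 11 = 67
  P[7]: 57 + 11 = 68

Answer: 4:56 5:62 6:67 7:68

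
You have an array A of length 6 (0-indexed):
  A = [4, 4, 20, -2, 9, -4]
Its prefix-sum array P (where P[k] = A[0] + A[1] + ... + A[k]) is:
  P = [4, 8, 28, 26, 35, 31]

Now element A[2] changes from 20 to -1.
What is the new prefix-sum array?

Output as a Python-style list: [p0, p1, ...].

Answer: [4, 8, 7, 5, 14, 10]

Derivation:
Change: A[2] 20 -> -1, delta = -21
P[k] for k < 2: unchanged (A[2] not included)
P[k] for k >= 2: shift by delta = -21
  P[0] = 4 + 0 = 4
  P[1] = 8 + 0 = 8
  P[2] = 28 + -21 = 7
  P[3] = 26 + -21 = 5
  P[4] = 35 + -21 = 14
  P[5] = 31 + -21 = 10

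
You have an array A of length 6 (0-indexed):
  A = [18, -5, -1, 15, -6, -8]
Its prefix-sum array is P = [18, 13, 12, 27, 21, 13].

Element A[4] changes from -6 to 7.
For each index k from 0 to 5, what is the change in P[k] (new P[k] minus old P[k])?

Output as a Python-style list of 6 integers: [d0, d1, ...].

Answer: [0, 0, 0, 0, 13, 13]

Derivation:
Element change: A[4] -6 -> 7, delta = 13
For k < 4: P[k] unchanged, delta_P[k] = 0
For k >= 4: P[k] shifts by exactly 13
Delta array: [0, 0, 0, 0, 13, 13]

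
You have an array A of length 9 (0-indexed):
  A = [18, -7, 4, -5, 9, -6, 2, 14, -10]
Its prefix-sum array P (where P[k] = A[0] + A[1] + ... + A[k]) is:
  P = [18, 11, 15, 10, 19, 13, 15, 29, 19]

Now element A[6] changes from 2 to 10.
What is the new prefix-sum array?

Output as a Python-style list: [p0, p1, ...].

Answer: [18, 11, 15, 10, 19, 13, 23, 37, 27]

Derivation:
Change: A[6] 2 -> 10, delta = 8
P[k] for k < 6: unchanged (A[6] not included)
P[k] for k >= 6: shift by delta = 8
  P[0] = 18 + 0 = 18
  P[1] = 11 + 0 = 11
  P[2] = 15 + 0 = 15
  P[3] = 10 + 0 = 10
  P[4] = 19 + 0 = 19
  P[5] = 13 + 0 = 13
  P[6] = 15 + 8 = 23
  P[7] = 29 + 8 = 37
  P[8] = 19 + 8 = 27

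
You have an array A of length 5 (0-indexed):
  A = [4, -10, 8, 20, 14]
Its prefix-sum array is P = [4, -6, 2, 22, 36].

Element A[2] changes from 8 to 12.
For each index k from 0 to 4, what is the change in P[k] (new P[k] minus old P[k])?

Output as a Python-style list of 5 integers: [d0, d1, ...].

Element change: A[2] 8 -> 12, delta = 4
For k < 2: P[k] unchanged, delta_P[k] = 0
For k >= 2: P[k] shifts by exactly 4
Delta array: [0, 0, 4, 4, 4]

Answer: [0, 0, 4, 4, 4]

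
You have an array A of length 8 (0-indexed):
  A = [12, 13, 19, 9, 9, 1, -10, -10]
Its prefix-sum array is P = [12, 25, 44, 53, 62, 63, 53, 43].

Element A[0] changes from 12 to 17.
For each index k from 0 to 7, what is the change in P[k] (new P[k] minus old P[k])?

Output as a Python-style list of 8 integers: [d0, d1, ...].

Element change: A[0] 12 -> 17, delta = 5
For k < 0: P[k] unchanged, delta_P[k] = 0
For k >= 0: P[k] shifts by exactly 5
Delta array: [5, 5, 5, 5, 5, 5, 5, 5]

Answer: [5, 5, 5, 5, 5, 5, 5, 5]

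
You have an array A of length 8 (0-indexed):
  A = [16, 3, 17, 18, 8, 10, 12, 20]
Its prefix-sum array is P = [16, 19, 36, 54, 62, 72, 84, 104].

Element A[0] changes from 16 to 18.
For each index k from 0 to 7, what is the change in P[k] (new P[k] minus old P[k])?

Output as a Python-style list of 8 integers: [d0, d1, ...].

Answer: [2, 2, 2, 2, 2, 2, 2, 2]

Derivation:
Element change: A[0] 16 -> 18, delta = 2
For k < 0: P[k] unchanged, delta_P[k] = 0
For k >= 0: P[k] shifts by exactly 2
Delta array: [2, 2, 2, 2, 2, 2, 2, 2]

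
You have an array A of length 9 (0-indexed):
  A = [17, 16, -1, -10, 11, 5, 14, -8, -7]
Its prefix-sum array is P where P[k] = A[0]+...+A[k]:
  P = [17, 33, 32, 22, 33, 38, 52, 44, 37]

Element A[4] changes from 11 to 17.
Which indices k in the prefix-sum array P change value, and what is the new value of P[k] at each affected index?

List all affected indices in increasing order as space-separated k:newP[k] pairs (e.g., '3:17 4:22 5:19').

P[k] = A[0] + ... + A[k]
P[k] includes A[4] iff k >= 4
Affected indices: 4, 5, ..., 8; delta = 6
  P[4]: 33 + 6 = 39
  P[5]: 38 + 6 = 44
  P[6]: 52 + 6 = 58
  P[7]: 44 + 6 = 50
  P[8]: 37 + 6 = 43

Answer: 4:39 5:44 6:58 7:50 8:43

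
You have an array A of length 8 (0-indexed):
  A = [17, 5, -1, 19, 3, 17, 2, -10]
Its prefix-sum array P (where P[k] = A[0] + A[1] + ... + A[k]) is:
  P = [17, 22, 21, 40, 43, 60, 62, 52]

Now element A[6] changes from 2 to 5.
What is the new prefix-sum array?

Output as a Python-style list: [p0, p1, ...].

Answer: [17, 22, 21, 40, 43, 60, 65, 55]

Derivation:
Change: A[6] 2 -> 5, delta = 3
P[k] for k < 6: unchanged (A[6] not included)
P[k] for k >= 6: shift by delta = 3
  P[0] = 17 + 0 = 17
  P[1] = 22 + 0 = 22
  P[2] = 21 + 0 = 21
  P[3] = 40 + 0 = 40
  P[4] = 43 + 0 = 43
  P[5] = 60 + 0 = 60
  P[6] = 62 + 3 = 65
  P[7] = 52 + 3 = 55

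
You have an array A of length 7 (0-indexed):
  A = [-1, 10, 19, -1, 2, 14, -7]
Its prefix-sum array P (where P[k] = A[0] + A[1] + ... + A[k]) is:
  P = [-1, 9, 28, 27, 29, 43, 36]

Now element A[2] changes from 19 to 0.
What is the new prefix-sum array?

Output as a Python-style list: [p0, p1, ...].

Change: A[2] 19 -> 0, delta = -19
P[k] for k < 2: unchanged (A[2] not included)
P[k] for k >= 2: shift by delta = -19
  P[0] = -1 + 0 = -1
  P[1] = 9 + 0 = 9
  P[2] = 28 + -19 = 9
  P[3] = 27 + -19 = 8
  P[4] = 29 + -19 = 10
  P[5] = 43 + -19 = 24
  P[6] = 36 + -19 = 17

Answer: [-1, 9, 9, 8, 10, 24, 17]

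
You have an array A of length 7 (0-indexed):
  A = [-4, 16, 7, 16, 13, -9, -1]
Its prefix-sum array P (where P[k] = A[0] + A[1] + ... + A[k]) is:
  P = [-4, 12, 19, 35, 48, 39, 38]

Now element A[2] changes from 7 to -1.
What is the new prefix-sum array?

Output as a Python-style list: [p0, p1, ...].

Change: A[2] 7 -> -1, delta = -8
P[k] for k < 2: unchanged (A[2] not included)
P[k] for k >= 2: shift by delta = -8
  P[0] = -4 + 0 = -4
  P[1] = 12 + 0 = 12
  P[2] = 19 + -8 = 11
  P[3] = 35 + -8 = 27
  P[4] = 48 + -8 = 40
  P[5] = 39 + -8 = 31
  P[6] = 38 + -8 = 30

Answer: [-4, 12, 11, 27, 40, 31, 30]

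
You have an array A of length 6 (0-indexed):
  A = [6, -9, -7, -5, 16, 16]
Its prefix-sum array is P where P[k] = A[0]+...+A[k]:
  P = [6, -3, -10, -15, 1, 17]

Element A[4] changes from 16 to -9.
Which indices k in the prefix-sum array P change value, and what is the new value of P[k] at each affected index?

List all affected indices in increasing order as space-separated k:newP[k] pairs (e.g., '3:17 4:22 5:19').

P[k] = A[0] + ... + A[k]
P[k] includes A[4] iff k >= 4
Affected indices: 4, 5, ..., 5; delta = -25
  P[4]: 1 + -25 = -24
  P[5]: 17 + -25 = -8

Answer: 4:-24 5:-8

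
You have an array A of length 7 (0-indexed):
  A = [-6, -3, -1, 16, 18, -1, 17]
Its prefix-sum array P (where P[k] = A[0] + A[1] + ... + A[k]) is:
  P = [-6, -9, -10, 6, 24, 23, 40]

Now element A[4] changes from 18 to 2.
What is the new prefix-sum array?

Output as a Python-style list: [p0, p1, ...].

Answer: [-6, -9, -10, 6, 8, 7, 24]

Derivation:
Change: A[4] 18 -> 2, delta = -16
P[k] for k < 4: unchanged (A[4] not included)
P[k] for k >= 4: shift by delta = -16
  P[0] = -6 + 0 = -6
  P[1] = -9 + 0 = -9
  P[2] = -10 + 0 = -10
  P[3] = 6 + 0 = 6
  P[4] = 24 + -16 = 8
  P[5] = 23 + -16 = 7
  P[6] = 40 + -16 = 24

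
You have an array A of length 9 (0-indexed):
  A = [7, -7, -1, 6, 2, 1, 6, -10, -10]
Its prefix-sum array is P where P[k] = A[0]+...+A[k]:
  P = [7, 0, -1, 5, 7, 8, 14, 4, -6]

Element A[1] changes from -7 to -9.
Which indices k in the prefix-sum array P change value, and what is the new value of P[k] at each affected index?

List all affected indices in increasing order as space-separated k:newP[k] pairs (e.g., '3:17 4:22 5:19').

Answer: 1:-2 2:-3 3:3 4:5 5:6 6:12 7:2 8:-8

Derivation:
P[k] = A[0] + ... + A[k]
P[k] includes A[1] iff k >= 1
Affected indices: 1, 2, ..., 8; delta = -2
  P[1]: 0 + -2 = -2
  P[2]: -1 + -2 = -3
  P[3]: 5 + -2 = 3
  P[4]: 7 + -2 = 5
  P[5]: 8 + -2 = 6
  P[6]: 14 + -2 = 12
  P[7]: 4 + -2 = 2
  P[8]: -6 + -2 = -8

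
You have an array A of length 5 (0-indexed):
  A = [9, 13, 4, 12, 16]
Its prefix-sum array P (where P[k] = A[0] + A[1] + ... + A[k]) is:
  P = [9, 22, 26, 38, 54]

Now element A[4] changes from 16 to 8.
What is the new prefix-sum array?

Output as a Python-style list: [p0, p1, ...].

Change: A[4] 16 -> 8, delta = -8
P[k] for k < 4: unchanged (A[4] not included)
P[k] for k >= 4: shift by delta = -8
  P[0] = 9 + 0 = 9
  P[1] = 22 + 0 = 22
  P[2] = 26 + 0 = 26
  P[3] = 38 + 0 = 38
  P[4] = 54 + -8 = 46

Answer: [9, 22, 26, 38, 46]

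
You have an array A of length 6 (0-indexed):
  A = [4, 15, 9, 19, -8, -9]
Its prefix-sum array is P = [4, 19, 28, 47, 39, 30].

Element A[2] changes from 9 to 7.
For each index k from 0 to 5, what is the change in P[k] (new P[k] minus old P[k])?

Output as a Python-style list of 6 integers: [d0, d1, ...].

Element change: A[2] 9 -> 7, delta = -2
For k < 2: P[k] unchanged, delta_P[k] = 0
For k >= 2: P[k] shifts by exactly -2
Delta array: [0, 0, -2, -2, -2, -2]

Answer: [0, 0, -2, -2, -2, -2]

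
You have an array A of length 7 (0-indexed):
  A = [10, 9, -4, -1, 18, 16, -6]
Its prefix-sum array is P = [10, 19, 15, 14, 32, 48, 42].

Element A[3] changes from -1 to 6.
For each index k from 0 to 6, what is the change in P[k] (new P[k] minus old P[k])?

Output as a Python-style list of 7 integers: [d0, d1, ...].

Element change: A[3] -1 -> 6, delta = 7
For k < 3: P[k] unchanged, delta_P[k] = 0
For k >= 3: P[k] shifts by exactly 7
Delta array: [0, 0, 0, 7, 7, 7, 7]

Answer: [0, 0, 0, 7, 7, 7, 7]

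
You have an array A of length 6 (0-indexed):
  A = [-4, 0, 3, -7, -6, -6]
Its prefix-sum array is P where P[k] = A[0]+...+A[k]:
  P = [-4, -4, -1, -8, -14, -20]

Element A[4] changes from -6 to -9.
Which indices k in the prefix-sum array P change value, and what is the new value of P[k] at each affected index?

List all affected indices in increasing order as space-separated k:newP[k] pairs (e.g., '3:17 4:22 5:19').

Answer: 4:-17 5:-23

Derivation:
P[k] = A[0] + ... + A[k]
P[k] includes A[4] iff k >= 4
Affected indices: 4, 5, ..., 5; delta = -3
  P[4]: -14 + -3 = -17
  P[5]: -20 + -3 = -23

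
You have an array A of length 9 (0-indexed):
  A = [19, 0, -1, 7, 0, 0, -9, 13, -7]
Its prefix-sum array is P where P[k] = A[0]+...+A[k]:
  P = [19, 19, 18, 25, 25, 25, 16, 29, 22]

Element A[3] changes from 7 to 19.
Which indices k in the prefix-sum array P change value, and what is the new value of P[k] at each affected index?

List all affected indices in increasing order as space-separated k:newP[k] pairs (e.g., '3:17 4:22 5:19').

Answer: 3:37 4:37 5:37 6:28 7:41 8:34

Derivation:
P[k] = A[0] + ... + A[k]
P[k] includes A[3] iff k >= 3
Affected indices: 3, 4, ..., 8; delta = 12
  P[3]: 25 + 12 = 37
  P[4]: 25 + 12 = 37
  P[5]: 25 + 12 = 37
  P[6]: 16 + 12 = 28
  P[7]: 29 + 12 = 41
  P[8]: 22 + 12 = 34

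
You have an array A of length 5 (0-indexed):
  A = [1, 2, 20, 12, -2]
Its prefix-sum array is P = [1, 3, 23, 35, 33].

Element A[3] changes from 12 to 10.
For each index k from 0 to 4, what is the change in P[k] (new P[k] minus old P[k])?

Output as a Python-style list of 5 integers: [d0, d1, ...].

Answer: [0, 0, 0, -2, -2]

Derivation:
Element change: A[3] 12 -> 10, delta = -2
For k < 3: P[k] unchanged, delta_P[k] = 0
For k >= 3: P[k] shifts by exactly -2
Delta array: [0, 0, 0, -2, -2]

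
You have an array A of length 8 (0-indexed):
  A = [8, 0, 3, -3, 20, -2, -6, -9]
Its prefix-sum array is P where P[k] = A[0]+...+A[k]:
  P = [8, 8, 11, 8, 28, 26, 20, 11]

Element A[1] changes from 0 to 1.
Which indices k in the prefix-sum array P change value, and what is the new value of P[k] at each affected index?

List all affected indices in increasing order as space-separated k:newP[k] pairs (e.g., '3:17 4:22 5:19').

Answer: 1:9 2:12 3:9 4:29 5:27 6:21 7:12

Derivation:
P[k] = A[0] + ... + A[k]
P[k] includes A[1] iff k >= 1
Affected indices: 1, 2, ..., 7; delta = 1
  P[1]: 8 + 1 = 9
  P[2]: 11 + 1 = 12
  P[3]: 8 + 1 = 9
  P[4]: 28 + 1 = 29
  P[5]: 26 + 1 = 27
  P[6]: 20 + 1 = 21
  P[7]: 11 + 1 = 12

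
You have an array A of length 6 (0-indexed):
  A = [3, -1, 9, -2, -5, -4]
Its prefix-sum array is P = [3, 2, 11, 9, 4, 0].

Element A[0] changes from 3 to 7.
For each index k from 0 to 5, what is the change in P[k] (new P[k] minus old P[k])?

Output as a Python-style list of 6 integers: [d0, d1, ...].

Answer: [4, 4, 4, 4, 4, 4]

Derivation:
Element change: A[0] 3 -> 7, delta = 4
For k < 0: P[k] unchanged, delta_P[k] = 0
For k >= 0: P[k] shifts by exactly 4
Delta array: [4, 4, 4, 4, 4, 4]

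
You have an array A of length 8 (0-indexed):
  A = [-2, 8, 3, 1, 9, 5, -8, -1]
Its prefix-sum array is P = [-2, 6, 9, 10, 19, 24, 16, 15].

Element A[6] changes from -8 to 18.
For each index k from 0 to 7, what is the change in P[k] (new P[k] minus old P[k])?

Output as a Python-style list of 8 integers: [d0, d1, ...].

Answer: [0, 0, 0, 0, 0, 0, 26, 26]

Derivation:
Element change: A[6] -8 -> 18, delta = 26
For k < 6: P[k] unchanged, delta_P[k] = 0
For k >= 6: P[k] shifts by exactly 26
Delta array: [0, 0, 0, 0, 0, 0, 26, 26]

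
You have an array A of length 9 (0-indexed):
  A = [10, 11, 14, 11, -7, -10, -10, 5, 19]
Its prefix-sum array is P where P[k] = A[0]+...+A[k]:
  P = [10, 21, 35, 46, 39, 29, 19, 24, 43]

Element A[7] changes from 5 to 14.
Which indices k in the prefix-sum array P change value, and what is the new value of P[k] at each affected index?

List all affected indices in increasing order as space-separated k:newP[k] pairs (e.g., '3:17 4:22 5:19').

P[k] = A[0] + ... + A[k]
P[k] includes A[7] iff k >= 7
Affected indices: 7, 8, ..., 8; delta = 9
  P[7]: 24 + 9 = 33
  P[8]: 43 + 9 = 52

Answer: 7:33 8:52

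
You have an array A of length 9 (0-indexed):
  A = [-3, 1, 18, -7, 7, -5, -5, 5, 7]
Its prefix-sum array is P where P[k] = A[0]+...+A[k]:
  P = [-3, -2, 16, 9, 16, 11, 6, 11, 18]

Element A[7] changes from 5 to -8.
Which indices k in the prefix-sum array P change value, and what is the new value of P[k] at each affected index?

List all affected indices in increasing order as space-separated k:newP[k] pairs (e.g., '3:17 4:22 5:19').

Answer: 7:-2 8:5

Derivation:
P[k] = A[0] + ... + A[k]
P[k] includes A[7] iff k >= 7
Affected indices: 7, 8, ..., 8; delta = -13
  P[7]: 11 + -13 = -2
  P[8]: 18 + -13 = 5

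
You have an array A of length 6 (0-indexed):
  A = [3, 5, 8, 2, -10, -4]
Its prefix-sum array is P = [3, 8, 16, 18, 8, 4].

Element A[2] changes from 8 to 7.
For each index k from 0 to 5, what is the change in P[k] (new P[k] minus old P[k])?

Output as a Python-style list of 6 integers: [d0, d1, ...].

Element change: A[2] 8 -> 7, delta = -1
For k < 2: P[k] unchanged, delta_P[k] = 0
For k >= 2: P[k] shifts by exactly -1
Delta array: [0, 0, -1, -1, -1, -1]

Answer: [0, 0, -1, -1, -1, -1]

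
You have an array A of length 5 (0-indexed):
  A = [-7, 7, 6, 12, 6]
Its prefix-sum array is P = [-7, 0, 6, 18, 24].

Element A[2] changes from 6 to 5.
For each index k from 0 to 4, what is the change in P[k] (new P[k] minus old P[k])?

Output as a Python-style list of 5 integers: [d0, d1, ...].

Answer: [0, 0, -1, -1, -1]

Derivation:
Element change: A[2] 6 -> 5, delta = -1
For k < 2: P[k] unchanged, delta_P[k] = 0
For k >= 2: P[k] shifts by exactly -1
Delta array: [0, 0, -1, -1, -1]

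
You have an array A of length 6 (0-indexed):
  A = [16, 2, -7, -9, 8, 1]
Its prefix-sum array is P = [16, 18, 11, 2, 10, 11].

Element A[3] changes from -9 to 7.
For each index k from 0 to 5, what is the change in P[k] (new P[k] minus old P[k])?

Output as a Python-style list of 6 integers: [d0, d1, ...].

Element change: A[3] -9 -> 7, delta = 16
For k < 3: P[k] unchanged, delta_P[k] = 0
For k >= 3: P[k] shifts by exactly 16
Delta array: [0, 0, 0, 16, 16, 16]

Answer: [0, 0, 0, 16, 16, 16]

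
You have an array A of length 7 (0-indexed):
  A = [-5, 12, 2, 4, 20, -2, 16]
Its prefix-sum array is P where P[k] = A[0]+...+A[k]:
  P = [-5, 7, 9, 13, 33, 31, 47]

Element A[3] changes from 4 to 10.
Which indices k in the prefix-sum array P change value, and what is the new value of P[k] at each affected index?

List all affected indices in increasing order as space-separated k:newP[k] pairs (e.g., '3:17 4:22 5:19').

P[k] = A[0] + ... + A[k]
P[k] includes A[3] iff k >= 3
Affected indices: 3, 4, ..., 6; delta = 6
  P[3]: 13 + 6 = 19
  P[4]: 33 + 6 = 39
  P[5]: 31 + 6 = 37
  P[6]: 47 + 6 = 53

Answer: 3:19 4:39 5:37 6:53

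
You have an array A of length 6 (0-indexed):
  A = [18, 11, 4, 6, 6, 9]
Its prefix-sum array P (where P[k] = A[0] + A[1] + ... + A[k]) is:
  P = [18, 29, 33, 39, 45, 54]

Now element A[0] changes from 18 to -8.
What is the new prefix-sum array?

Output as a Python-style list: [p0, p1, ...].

Change: A[0] 18 -> -8, delta = -26
P[k] for k < 0: unchanged (A[0] not included)
P[k] for k >= 0: shift by delta = -26
  P[0] = 18 + -26 = -8
  P[1] = 29 + -26 = 3
  P[2] = 33 + -26 = 7
  P[3] = 39 + -26 = 13
  P[4] = 45 + -26 = 19
  P[5] = 54 + -26 = 28

Answer: [-8, 3, 7, 13, 19, 28]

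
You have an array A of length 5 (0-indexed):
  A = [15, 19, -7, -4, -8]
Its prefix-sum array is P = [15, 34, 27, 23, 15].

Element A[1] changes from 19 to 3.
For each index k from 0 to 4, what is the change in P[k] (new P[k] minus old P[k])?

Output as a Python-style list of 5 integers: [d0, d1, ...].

Answer: [0, -16, -16, -16, -16]

Derivation:
Element change: A[1] 19 -> 3, delta = -16
For k < 1: P[k] unchanged, delta_P[k] = 0
For k >= 1: P[k] shifts by exactly -16
Delta array: [0, -16, -16, -16, -16]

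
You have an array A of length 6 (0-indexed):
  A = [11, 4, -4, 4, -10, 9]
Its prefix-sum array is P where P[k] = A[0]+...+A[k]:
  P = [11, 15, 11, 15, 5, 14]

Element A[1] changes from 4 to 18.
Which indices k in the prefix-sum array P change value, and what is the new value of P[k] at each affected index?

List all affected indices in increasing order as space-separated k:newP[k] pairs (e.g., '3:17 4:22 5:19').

Answer: 1:29 2:25 3:29 4:19 5:28

Derivation:
P[k] = A[0] + ... + A[k]
P[k] includes A[1] iff k >= 1
Affected indices: 1, 2, ..., 5; delta = 14
  P[1]: 15 + 14 = 29
  P[2]: 11 + 14 = 25
  P[3]: 15 + 14 = 29
  P[4]: 5 + 14 = 19
  P[5]: 14 + 14 = 28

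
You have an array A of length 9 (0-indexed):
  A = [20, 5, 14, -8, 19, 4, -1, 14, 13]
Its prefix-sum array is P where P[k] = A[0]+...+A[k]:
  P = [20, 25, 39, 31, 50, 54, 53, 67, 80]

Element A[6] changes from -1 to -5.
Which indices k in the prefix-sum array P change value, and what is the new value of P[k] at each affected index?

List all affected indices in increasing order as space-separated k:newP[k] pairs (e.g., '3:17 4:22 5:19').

P[k] = A[0] + ... + A[k]
P[k] includes A[6] iff k >= 6
Affected indices: 6, 7, ..., 8; delta = -4
  P[6]: 53 + -4 = 49
  P[7]: 67 + -4 = 63
  P[8]: 80 + -4 = 76

Answer: 6:49 7:63 8:76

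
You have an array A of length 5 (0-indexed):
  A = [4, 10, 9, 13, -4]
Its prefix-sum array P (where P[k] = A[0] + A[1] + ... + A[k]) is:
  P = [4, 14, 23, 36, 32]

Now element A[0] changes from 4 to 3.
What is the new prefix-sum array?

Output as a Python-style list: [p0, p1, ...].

Change: A[0] 4 -> 3, delta = -1
P[k] for k < 0: unchanged (A[0] not included)
P[k] for k >= 0: shift by delta = -1
  P[0] = 4 + -1 = 3
  P[1] = 14 + -1 = 13
  P[2] = 23 + -1 = 22
  P[3] = 36 + -1 = 35
  P[4] = 32 + -1 = 31

Answer: [3, 13, 22, 35, 31]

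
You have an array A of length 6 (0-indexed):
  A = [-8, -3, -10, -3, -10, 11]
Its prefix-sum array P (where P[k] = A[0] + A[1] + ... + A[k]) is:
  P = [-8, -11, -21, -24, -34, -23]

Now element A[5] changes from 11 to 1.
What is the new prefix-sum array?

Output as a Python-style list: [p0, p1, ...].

Change: A[5] 11 -> 1, delta = -10
P[k] for k < 5: unchanged (A[5] not included)
P[k] for k >= 5: shift by delta = -10
  P[0] = -8 + 0 = -8
  P[1] = -11 + 0 = -11
  P[2] = -21 + 0 = -21
  P[3] = -24 + 0 = -24
  P[4] = -34 + 0 = -34
  P[5] = -23 + -10 = -33

Answer: [-8, -11, -21, -24, -34, -33]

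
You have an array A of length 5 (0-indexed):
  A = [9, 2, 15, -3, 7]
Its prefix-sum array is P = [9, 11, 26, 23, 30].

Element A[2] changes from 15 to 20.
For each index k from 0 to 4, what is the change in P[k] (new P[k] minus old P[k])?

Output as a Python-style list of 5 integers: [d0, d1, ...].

Answer: [0, 0, 5, 5, 5]

Derivation:
Element change: A[2] 15 -> 20, delta = 5
For k < 2: P[k] unchanged, delta_P[k] = 0
For k >= 2: P[k] shifts by exactly 5
Delta array: [0, 0, 5, 5, 5]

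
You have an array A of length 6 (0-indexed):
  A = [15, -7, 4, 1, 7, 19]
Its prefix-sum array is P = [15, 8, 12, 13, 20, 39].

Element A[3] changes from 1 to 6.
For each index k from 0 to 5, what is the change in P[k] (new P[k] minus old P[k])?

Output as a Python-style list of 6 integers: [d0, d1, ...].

Answer: [0, 0, 0, 5, 5, 5]

Derivation:
Element change: A[3] 1 -> 6, delta = 5
For k < 3: P[k] unchanged, delta_P[k] = 0
For k >= 3: P[k] shifts by exactly 5
Delta array: [0, 0, 0, 5, 5, 5]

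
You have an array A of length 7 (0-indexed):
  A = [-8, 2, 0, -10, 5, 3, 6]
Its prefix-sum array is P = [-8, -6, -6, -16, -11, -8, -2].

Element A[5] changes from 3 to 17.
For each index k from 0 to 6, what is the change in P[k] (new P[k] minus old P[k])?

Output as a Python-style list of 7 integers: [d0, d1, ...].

Answer: [0, 0, 0, 0, 0, 14, 14]

Derivation:
Element change: A[5] 3 -> 17, delta = 14
For k < 5: P[k] unchanged, delta_P[k] = 0
For k >= 5: P[k] shifts by exactly 14
Delta array: [0, 0, 0, 0, 0, 14, 14]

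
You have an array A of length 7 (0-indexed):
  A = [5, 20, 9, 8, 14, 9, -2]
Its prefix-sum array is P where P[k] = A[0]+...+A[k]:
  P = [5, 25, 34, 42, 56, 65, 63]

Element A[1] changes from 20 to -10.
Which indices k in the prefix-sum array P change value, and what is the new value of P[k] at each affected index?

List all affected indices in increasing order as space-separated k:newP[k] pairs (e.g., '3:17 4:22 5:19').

P[k] = A[0] + ... + A[k]
P[k] includes A[1] iff k >= 1
Affected indices: 1, 2, ..., 6; delta = -30
  P[1]: 25 + -30 = -5
  P[2]: 34 + -30 = 4
  P[3]: 42 + -30 = 12
  P[4]: 56 + -30 = 26
  P[5]: 65 + -30 = 35
  P[6]: 63 + -30 = 33

Answer: 1:-5 2:4 3:12 4:26 5:35 6:33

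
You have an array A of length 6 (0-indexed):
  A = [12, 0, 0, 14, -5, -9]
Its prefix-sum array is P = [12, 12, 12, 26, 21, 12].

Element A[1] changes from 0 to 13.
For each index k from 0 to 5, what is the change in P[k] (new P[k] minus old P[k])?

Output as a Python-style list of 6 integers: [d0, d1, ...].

Answer: [0, 13, 13, 13, 13, 13]

Derivation:
Element change: A[1] 0 -> 13, delta = 13
For k < 1: P[k] unchanged, delta_P[k] = 0
For k >= 1: P[k] shifts by exactly 13
Delta array: [0, 13, 13, 13, 13, 13]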